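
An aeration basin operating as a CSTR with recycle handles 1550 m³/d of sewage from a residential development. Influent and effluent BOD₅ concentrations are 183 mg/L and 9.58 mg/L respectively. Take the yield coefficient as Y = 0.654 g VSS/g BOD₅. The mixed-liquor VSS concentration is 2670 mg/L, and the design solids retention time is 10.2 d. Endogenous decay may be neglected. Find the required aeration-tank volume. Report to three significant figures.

Biomass mass balance (decay neglected): V·X = Y·Q·(S₀ − S)·θ_c, so V = 0.654 × 1550 × (183 − 9.58) × 10.2 / 2670 = 671.6 m³.

V ≈ 672 m³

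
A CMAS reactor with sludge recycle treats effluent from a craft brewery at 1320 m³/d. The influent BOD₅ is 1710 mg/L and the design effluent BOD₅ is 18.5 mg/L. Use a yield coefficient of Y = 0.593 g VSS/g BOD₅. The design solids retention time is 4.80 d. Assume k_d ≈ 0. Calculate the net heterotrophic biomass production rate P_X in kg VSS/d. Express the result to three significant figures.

No decay correction is needed, so Y_obs = Y = 0.593.
ΔS = 1710 − 18.5 = 1692 mg/L, so the substrate removal rate is 1320 × 1692/1000 = 2233 kg BOD₅/d.
Net biomass production P_X = Y_obs × Q·(S₀ − S) = 0.5930 × 2233 = 1324 kg VSS/d.

P_X ≈ 1320 kg VSS/d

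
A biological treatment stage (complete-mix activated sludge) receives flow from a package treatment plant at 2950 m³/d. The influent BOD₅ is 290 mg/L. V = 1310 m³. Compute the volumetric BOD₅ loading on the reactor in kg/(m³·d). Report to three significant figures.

L_v ≈ 0.653 kg BOD₅/(m³·d)

Applied BOD₅ load per unit volume = Q·S₀/V = (2950 × 290/1000)/1310 = 0.6531 kg BOD₅·m⁻³·d⁻¹.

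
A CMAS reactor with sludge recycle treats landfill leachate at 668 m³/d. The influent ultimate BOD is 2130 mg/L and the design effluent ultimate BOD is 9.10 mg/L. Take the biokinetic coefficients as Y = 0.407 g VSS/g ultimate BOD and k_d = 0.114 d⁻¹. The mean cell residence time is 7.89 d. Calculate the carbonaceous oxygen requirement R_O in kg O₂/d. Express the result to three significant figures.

R_O ≈ 986 kg O₂/d

Observed yield with endogenous decay: Y_obs = Y / (1 + k_d·θ_c) = 0.407 / (1 + 0.114 × 7.89) = 0.407 / 1.899 = 0.2143 g VSS/g ultimate BOD.
Q·(S₀ − S) = 668 × (2130 − 9.10) × 10⁻³ = 1417 kg/d removed.
Biomass synthesised: P_X = Y_obs × 1417 = 303.6 kg VSS/d.
R_O = Q·ΔS − 1.42 P_X = 1417 − 431.1 = 985.7 kg O₂/d.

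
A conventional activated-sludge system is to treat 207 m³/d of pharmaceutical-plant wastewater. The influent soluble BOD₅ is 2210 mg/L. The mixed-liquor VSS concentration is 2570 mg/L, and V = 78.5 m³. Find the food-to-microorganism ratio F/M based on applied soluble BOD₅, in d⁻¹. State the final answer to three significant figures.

F/M ≈ 2.27 d⁻¹

F/M = Q·S₀ / (V·X) = 207 × 2210 / (78.50 × 2570) = 2.268 g soluble BOD₅·(g VSS·d)⁻¹.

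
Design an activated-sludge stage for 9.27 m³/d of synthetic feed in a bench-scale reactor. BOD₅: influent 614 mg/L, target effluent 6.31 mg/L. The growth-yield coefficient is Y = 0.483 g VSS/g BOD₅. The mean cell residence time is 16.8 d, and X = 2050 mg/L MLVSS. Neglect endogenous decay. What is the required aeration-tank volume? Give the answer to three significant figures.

V ≈ 22.3 m³

With k_d = 0 the design equation reduces to V = Y Q (S₀−S) θ_c / X = 0.483 × 9.27 × (614 − 6.31) × 16.8 / 2050 = 22.30 m³.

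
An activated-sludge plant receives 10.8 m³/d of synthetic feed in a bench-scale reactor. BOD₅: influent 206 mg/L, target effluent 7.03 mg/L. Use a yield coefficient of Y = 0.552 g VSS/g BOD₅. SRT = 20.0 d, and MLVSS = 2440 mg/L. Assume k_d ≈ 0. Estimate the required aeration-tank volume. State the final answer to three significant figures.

V ≈ 9.72 m³

V·X = Y·Q·ΔS·θ_c gives V = 0.552 × 10.8 × (206 − 7.03) × 20.0 / 2440 = 9.723 m³.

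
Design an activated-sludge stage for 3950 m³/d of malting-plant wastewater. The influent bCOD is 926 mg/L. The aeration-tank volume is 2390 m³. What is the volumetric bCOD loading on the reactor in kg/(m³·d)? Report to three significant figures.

L_v = Q S₀ / V = 3950 × 926 × 10⁻³ / 2390 = 1.530 kg/(m³·d).

L_v ≈ 1.53 kg bCOD/(m³·d)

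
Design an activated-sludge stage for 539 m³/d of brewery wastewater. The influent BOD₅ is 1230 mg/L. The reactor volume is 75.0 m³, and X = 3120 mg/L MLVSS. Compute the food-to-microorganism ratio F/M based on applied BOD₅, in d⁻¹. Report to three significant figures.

Food-to-microorganism ratio F/M = Q S₀ / (V X) = 539 × 1230 / (75.00 × 3120) = 2.833 d⁻¹.

F/M ≈ 2.83 d⁻¹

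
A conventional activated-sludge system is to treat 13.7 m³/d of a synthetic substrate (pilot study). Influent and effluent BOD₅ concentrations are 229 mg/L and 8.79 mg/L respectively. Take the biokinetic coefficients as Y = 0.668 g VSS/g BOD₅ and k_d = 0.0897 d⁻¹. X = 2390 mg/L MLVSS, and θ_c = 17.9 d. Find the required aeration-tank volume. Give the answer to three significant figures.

Rearranging the biomass balance for a CMAS with decay, V = Y·Q·ΔS·θ_c / [X·(1+k_d θ_c)] = 0.668 × 13.7 × (229 − 8.79) × 17.9 / [2390 × (1 + 0.0897 × 17.9)] = 3.61×10^4 / 6227 = 5.793 m³.

V ≈ 5.79 m³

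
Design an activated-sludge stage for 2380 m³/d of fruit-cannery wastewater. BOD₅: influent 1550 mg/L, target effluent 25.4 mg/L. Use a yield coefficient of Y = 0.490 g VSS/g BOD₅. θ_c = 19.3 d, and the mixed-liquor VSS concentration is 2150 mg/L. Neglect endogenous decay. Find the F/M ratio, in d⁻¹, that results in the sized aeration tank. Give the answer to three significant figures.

Biomass mass balance (decay neglected): V·X = Y·Q·(S₀ − S)·θ_c, so V = 0.490 × 2380 × (1550 − 25.4) × 19.3 / 2150 = 15961 m³.
Food-to-microorganism ratio F/M = Q S₀ / (V X) = 2380 × 1550 / (15961 × 2150) = 0.1075 d⁻¹.

F/M ≈ 0.108 d⁻¹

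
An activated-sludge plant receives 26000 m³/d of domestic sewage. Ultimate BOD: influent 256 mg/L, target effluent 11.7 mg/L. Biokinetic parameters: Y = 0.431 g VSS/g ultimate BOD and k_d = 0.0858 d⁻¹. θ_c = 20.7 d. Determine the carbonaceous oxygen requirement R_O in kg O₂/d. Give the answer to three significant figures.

Correct the yield for decay: Y_obs = Y/(1 + k_d θ_c) = 0.431 / (1 + 0.0858 × 20.7) = 0.431 / 2.776 = 0.1553.
Q·(S₀ − S) = 26000 × (256 − 11.7) × 10⁻³ = 6352 kg/d removed.
Net sludge production P_X = 0.1553 × 6352 = 986.2 kg VSS/d.
R_O = Q·ΔS − 1.42 P_X = 6352 − 1400 = 4951 kg O₂/d.

R_O ≈ 4950 kg O₂/d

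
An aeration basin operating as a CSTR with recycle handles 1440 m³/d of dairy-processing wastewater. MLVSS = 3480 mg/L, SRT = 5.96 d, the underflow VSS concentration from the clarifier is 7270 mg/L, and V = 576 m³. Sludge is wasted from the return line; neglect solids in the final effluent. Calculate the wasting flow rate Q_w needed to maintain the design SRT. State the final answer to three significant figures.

Q_w ≈ 46.3 m³/d

Wasting from the return line (neglecting effluent solids): Q_w = V·X / (θ_c·X_r) = 576.0 × 3480 / (5.96 × 7270) = 46.26 m³/d.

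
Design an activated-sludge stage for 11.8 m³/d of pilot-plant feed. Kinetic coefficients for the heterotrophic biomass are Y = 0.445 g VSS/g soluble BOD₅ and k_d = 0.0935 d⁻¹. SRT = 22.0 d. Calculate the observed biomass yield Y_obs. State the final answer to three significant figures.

Y_obs ≈ 0.146 g VSS/g soluble BOD₅

Y_obs = Y / (1 + k_d θ_c) = 0.445 / (1 + 0.0935 × 22.0) = 0.445 / 3.057 = 0.1456.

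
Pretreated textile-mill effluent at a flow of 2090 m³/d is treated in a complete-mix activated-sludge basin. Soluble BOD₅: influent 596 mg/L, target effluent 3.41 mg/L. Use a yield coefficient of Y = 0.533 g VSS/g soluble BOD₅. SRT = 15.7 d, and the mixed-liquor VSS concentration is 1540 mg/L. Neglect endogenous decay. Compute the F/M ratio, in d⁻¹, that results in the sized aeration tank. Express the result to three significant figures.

F/M ≈ 0.120 d⁻¹

V·X = Y·Q·ΔS·θ_c gives V = 0.533 × 2090 × (596 − 3.41) × 15.7 / 1540 = 6730 m³.
Food-to-microorganism ratio F/M = Q S₀ / (V X) = 2090 × 596 / (6730 × 1540) = 0.1202 d⁻¹.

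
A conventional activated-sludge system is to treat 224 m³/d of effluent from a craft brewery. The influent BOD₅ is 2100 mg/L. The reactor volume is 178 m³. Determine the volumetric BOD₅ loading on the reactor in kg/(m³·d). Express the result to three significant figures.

L_v ≈ 2.64 kg BOD₅/(m³·d)

Volumetric loading L_v = Q·S₀ / V = 224 × 2100 g/m³ / 178.0 m³ = 2643 g/(m³·d) = 2.643 kg BOD₅/(m³·d).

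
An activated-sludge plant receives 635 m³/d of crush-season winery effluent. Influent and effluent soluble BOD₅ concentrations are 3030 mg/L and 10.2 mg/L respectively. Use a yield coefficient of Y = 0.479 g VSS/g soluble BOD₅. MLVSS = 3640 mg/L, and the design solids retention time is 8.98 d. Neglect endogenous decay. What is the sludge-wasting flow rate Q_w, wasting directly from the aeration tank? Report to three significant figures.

Q_w ≈ 252 m³/d

With k_d = 0 the design equation reduces to V = Y Q (S₀−S) θ_c / X = 0.479 × 635 × (3030 − 10.2) × 8.98 / 3640 = 2266 m³.
With mixed-liquor wasting, θ_c = V/Q_w, so Q_w = V/θ_c = 2266/8.98 = 252.3 m³/d.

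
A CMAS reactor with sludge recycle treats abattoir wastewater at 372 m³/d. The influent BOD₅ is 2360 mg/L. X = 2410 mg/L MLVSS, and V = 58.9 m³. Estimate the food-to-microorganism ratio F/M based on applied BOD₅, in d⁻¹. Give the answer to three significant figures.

F/M = Q·S₀ / (V·X) = 372 × 2360 / (58.90 × 2410) = 6.185 g BOD₅·(g VSS·d)⁻¹.

F/M ≈ 6.18 d⁻¹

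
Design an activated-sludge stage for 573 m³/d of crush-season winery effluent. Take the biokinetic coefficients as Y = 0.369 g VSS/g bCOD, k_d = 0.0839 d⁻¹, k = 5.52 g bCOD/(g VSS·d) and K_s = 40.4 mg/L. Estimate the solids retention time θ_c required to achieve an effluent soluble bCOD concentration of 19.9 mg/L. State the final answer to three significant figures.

θ_c ≈ 1.70 d

At the target effluent, Y k S/(K_s+S) = 0.369×5.52×19.9/60.30 = 0.6722 d⁻¹.
θ_c = 1/(μ − k_d) = 1/(0.6722 − 0.0839) = 1/0.5883 = 1.700 d.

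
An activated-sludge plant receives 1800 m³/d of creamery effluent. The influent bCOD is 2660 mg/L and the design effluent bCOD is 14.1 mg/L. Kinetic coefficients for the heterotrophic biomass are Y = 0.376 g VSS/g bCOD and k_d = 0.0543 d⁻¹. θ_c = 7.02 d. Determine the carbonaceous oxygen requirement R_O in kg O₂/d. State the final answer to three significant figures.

Observed yield with endogenous decay: Y_obs = Y / (1 + k_d·θ_c) = 0.376 / (1 + 0.0543 × 7.02) = 0.376 / 1.381 = 0.2722 g VSS/g bCOD.
Substrate removed = Q·(S₀ − S) = 1800 m³/d × (2660 − 14.1) g/m³ = 4.76×10^6 g/d = 4763 kg/d.
Net sludge production P_X = 0.2722 × 4763 = 1297 kg VSS/d.
Carbonaceous O₂ demand = substrate oxidised − cell-mass equivalent = 4763 − 1.42 × 1297 = 2922 kg O₂/d.

R_O ≈ 2920 kg O₂/d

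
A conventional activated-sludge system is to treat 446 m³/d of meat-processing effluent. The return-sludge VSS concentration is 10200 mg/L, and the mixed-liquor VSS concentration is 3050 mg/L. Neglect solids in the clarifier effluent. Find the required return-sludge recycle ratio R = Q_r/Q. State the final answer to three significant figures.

Mass balance around the secondary clarifier (neglecting effluent solids): R = X / (X_r − X) = 3050 / (10200 − 3050) = 0.4266.

R ≈ 0.427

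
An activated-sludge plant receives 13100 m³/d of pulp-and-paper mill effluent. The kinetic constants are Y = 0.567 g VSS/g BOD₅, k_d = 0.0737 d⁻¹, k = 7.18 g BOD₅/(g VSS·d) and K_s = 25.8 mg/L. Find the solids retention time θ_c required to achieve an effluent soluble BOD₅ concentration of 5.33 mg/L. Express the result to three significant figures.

θ_c ≈ 1.60 d

At the target effluent, Y k S/(K_s+S) = 0.567×7.18×5.33/31.13 = 0.6970 d⁻¹.
1/θ_c = 0.6970 − 0.0737 = 0.6233 d⁻¹, so θ_c = 1.604 d.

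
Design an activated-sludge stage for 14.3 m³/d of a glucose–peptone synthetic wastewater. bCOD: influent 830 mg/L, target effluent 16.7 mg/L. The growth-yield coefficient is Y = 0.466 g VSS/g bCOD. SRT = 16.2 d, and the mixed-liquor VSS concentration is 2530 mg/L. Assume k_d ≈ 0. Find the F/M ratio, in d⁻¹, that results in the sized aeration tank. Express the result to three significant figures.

V·X = Y·Q·ΔS·θ_c gives V = 0.466 × 14.3 × (830 − 16.7) × 16.2 / 2530 = 34.70 m³.
F/M = applied load / biomass = Q·S₀/(V·X) = 14.3 × 830 / (34.70 × 2530) = 0.1352 d⁻¹.

F/M ≈ 0.135 d⁻¹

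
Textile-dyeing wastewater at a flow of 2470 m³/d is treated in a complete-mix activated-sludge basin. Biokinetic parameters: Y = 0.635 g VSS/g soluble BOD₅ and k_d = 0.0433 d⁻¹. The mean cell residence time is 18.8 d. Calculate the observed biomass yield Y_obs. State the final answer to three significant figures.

The observed yield is Y_obs = Y/(1 + k_d·θ_c) = 0.635 / (1 + 0.0433 × 18.8) = 0.635 / 1.814 = 0.3500 g VSS per g soluble BOD₅ removed.

Y_obs ≈ 0.350 g VSS/g soluble BOD₅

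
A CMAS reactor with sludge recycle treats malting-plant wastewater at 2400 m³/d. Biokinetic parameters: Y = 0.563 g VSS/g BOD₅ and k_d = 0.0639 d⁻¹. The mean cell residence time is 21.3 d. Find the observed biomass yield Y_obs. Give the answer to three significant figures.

Observed yield with endogenous decay: Y_obs = Y / (1 + k_d·θ_c) = 0.563 / (1 + 0.0639 × 21.3) = 0.563 / 2.361 = 0.2385 g VSS/g BOD₅.

Y_obs ≈ 0.238 g VSS/g BOD₅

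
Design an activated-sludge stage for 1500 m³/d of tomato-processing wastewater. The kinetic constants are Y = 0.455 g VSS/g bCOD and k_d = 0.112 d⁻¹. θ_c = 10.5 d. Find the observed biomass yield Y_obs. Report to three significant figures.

The observed yield is Y_obs = Y/(1 + k_d·θ_c) = 0.455 / (1 + 0.112 × 10.5) = 0.455 / 2.176 = 0.2091 g VSS per g bCOD removed.

Y_obs ≈ 0.209 g VSS/g bCOD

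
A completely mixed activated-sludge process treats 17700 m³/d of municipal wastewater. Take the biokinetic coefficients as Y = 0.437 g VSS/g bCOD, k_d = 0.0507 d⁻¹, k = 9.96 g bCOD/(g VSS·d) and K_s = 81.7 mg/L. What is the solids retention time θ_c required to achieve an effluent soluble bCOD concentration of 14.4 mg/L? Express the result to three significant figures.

At the target effluent, Y k S/(K_s+S) = 0.437×9.96×14.4/96.10 = 0.6522 d⁻¹.
Then 1/θ_c = μ − k_d = 0.6522 − 0.0507 = 0.6015 d⁻¹, giving θ_c = 1.663 d.

θ_c ≈ 1.66 d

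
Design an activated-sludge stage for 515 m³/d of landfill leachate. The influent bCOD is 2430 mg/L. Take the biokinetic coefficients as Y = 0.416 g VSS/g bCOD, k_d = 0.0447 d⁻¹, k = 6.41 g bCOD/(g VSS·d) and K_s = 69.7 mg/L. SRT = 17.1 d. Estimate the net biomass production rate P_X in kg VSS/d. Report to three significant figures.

P_X ≈ 295 kg VSS/d

From the Monod/SRT balance for a CMAS, S = K_s·(1+k_d θ_c)/[θ_c·(Y k − k_d) − 1] = 69.7 × (1 + 0.0447 × 17.1) / [17.1 × (0.416 × 6.41 − 0.0447) − 1] = 123.0 / 43.83 = 2.806 mg/L.
Y_obs = Y / (1 + k_d θ_c) = 0.416 / (1 + 0.0447 × 17.1) = 0.416 / 1.764 = 0.2358.
Mass of bCOD removed per day: Q(S₀ − S) = 515 × 2427 g/m³ = 1250 kg/d.
So the net sludge growth is P_X = 0.2358 × 1250 = 294.7 kg VSS/d.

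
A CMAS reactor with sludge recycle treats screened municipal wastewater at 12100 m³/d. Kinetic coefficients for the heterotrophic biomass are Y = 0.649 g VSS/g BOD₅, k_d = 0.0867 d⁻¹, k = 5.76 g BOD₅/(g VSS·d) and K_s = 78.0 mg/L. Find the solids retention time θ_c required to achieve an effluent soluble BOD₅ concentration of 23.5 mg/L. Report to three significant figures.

At the target effluent, Y k S/(K_s+S) = 0.649×5.76×23.5/101.5 = 0.8655 d⁻¹.
θ_c = 1/(μ − k_d) = 1/(0.8655 − 0.0867) = 1/0.7788 = 1.284 d.

θ_c ≈ 1.28 d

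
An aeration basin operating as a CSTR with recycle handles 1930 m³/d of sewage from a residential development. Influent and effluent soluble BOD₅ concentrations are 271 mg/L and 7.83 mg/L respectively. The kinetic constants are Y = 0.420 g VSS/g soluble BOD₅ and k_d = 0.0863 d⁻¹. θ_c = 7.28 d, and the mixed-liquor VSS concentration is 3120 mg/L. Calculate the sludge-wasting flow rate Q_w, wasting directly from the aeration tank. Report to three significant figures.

Rearranging the biomass balance for a CMAS with decay, V = Y·Q·ΔS·θ_c / [X·(1+k_d θ_c)] = 0.420 × 1930 × (271 − 7.83) × 7.28 / [3120 × (1 + 0.0863 × 7.28)] = 1.55×10^6 / 5080 = 305.7 m³.
For wasting at MLVSS concentration, Q_w = V/θ_c = 305.7/7.28 = 41.99 m³/d.

Q_w ≈ 42.0 m³/d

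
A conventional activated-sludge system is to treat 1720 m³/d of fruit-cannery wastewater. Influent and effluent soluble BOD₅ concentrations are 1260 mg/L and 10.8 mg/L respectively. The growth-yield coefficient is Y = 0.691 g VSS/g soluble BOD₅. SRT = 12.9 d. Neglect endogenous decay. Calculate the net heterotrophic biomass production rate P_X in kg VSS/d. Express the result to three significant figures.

With endogenous decay neglected, the observed yield equals the true yield: Y_obs = Y = 0.691 g VSS/g soluble BOD₅.
Substrate removed = Q·(S₀ − S) = 1720 m³/d × (1260 − 10.8) g/m³ = 2.15×10^6 g/d = 2149 kg/d.
P_X = Y_obs · Q(S₀ − S) = 0.6910 × 2149 = 1485 kg VSS/d.

P_X ≈ 1480 kg VSS/d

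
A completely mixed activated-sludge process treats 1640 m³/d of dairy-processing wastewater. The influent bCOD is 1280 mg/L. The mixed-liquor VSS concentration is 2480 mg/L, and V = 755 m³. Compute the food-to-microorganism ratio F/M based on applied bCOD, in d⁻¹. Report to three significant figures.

F/M ≈ 1.12 d⁻¹

Food-to-microorganism ratio F/M = Q S₀ / (V X) = 1640 × 1280 / (755.0 × 2480) = 1.121 d⁻¹.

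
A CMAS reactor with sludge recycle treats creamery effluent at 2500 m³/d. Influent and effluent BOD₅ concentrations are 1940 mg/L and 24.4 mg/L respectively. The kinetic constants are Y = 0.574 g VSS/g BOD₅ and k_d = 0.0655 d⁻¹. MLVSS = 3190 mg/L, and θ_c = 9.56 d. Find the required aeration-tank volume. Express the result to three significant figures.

Rearranging the biomass balance for a CMAS with decay, V = Y·Q·ΔS·θ_c / [X·(1+k_d θ_c)] = 0.574 × 2500 × (1940 − 24.4) × 9.56 / [3190 × (1 + 0.0655 × 9.56)] = 2.63×10^7 / 5188 = 5066 m³.

V ≈ 5070 m³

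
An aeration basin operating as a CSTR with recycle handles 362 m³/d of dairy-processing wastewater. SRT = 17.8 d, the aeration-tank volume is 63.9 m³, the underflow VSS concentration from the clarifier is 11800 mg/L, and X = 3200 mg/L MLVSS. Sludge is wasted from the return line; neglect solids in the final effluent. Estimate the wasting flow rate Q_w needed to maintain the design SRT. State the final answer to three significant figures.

θ_c = V·X/(Q_w·X_r) when wasting from the recycle, so Q_w = V·X/(θ_c·X_r) = 63.90 × 3200 / (17.8 × 11800) = 0.9735 m³/d.

Q_w ≈ 0.974 m³/d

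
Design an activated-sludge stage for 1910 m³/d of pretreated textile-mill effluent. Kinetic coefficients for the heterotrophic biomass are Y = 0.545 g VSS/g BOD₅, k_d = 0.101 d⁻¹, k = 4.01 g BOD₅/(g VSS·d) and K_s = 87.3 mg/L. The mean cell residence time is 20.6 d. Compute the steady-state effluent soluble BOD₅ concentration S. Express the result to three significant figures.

From the Monod/SRT balance for a CMAS, S = K_s·(1+k_d θ_c)/[θ_c·(Y k − k_d) − 1] = 87.3 × (1 + 0.101 × 20.6) / [20.6 × (0.545 × 4.01 − 0.101) − 1] = 268.9 / 41.94 = 6.412 mg/L.

S ≈ 6.41 mg/L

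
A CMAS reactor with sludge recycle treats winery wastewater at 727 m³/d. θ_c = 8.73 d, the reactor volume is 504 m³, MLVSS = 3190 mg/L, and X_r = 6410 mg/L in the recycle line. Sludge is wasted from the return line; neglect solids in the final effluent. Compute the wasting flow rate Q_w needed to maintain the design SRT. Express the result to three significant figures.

Q_w = (V·X)/(θ_c X_r) = 504.0 × 3190 / (8.73 × 6410) = 28.73 m³/d.

Q_w ≈ 28.7 m³/d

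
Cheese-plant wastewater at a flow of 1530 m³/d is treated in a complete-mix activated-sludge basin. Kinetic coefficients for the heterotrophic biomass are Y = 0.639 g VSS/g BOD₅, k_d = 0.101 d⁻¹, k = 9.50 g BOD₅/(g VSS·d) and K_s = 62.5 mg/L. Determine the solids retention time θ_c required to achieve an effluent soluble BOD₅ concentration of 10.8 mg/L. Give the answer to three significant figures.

θ_c ≈ 1.26 d

At the target effluent, Y k S/(K_s+S) = 0.639×9.50×10.8/73.30 = 0.8944 d⁻¹.
θ_c = 1/(μ − k_d) = 1/(0.8944 − 0.101) = 1/0.7934 = 1.260 d.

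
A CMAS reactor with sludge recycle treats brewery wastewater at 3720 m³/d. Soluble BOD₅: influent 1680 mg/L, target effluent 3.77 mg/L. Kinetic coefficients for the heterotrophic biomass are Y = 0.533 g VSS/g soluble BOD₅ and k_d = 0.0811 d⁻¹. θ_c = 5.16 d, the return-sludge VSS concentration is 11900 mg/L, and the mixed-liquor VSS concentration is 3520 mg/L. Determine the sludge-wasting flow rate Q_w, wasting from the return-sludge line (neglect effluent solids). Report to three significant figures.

From the SRT design equation V = Y Q (S₀−S) θ_c / [X (1 + k_d θ_c)] = 0.533 × 3720 × (1680 − 3.77) × 5.16 / [3520 × (1 + 0.0811 × 5.16)] = 1.71×10^7 / 4993 = 3435 m³.
Wasting from the return line (neglecting effluent solids): Q_w = V·X / (θ_c·X_r) = 3435 × 3520 / (5.16 × 11900) = 196.9 m³/d.

Q_w ≈ 197 m³/d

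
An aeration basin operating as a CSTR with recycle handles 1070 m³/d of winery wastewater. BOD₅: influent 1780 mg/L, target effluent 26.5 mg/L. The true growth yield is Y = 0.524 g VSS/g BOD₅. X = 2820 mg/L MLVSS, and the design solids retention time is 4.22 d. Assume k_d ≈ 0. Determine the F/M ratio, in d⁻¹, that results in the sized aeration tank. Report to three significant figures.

Biomass mass balance (decay neglected): V·X = Y·Q·(S₀ − S)·θ_c, so V = 0.524 × 1070 × (1780 − 26.5) × 4.22 / 2820 = 1471 m³.
Food-to-microorganism ratio F/M = Q S₀ / (V X) = 1070 × 1780 / (1471 × 2820) = 0.4591 d⁻¹.

F/M ≈ 0.459 d⁻¹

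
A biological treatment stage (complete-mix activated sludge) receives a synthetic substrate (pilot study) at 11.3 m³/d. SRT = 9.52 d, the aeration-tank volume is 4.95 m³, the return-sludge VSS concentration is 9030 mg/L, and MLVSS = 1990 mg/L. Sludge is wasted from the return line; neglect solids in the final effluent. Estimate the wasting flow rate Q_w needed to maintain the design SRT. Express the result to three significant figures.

Wasting from the return line (neglecting effluent solids): Q_w = V·X / (θ_c·X_r) = 4.950 × 1990 / (9.52 × 9030) = 0.1146 m³/d.

Q_w ≈ 0.115 m³/d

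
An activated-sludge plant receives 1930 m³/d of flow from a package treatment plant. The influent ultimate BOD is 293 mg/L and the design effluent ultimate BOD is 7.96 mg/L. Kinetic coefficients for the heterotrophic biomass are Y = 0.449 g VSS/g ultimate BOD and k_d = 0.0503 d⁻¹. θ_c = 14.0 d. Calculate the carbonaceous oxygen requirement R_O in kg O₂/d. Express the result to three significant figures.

Observed yield with endogenous decay: Y_obs = Y / (1 + k_d·θ_c) = 0.449 / (1 + 0.0503 × 14.0) = 0.449 / 1.704 = 0.2635 g VSS/g ultimate BOD.
Mass of ultimate BOD removed per day: Q(S₀ − S) = 1930 × 285.0 g/m³ = 550.1 kg/d.
Biomass synthesised: P_X = Y_obs × 550.1 = 144.9 kg VSS/d.
R_O = Q·ΔS − 1.42 P_X = 550.1 − 205.8 = 344.3 kg O₂/d.

R_O ≈ 344 kg O₂/d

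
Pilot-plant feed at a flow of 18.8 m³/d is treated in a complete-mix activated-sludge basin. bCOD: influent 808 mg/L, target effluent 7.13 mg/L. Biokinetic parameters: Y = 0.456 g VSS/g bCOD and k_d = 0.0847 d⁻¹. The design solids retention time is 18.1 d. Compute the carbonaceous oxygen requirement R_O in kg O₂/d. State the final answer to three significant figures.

R_O ≈ 11.2 kg O₂/d

Correct the yield for decay: Y_obs = Y/(1 + k_d θ_c) = 0.456 / (1 + 0.0847 × 18.1) = 0.456 / 2.533 = 0.1800.
Q·(S₀ − S) = 18.8 × (808 − 7.13) × 10⁻³ = 15.06 kg/d removed.
Net sludge production P_X = 0.1800 × 15.06 = 2.710 kg VSS/d.
R_O = Q·ΔS − 1.42 P_X = 15.06 − 3.849 = 11.21 kg O₂/d.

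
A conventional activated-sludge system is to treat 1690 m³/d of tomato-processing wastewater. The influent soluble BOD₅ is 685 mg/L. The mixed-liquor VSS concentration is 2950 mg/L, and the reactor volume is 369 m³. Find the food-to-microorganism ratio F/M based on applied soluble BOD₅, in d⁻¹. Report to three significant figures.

F/M ≈ 1.06 d⁻¹

F/M = applied load / biomass = Q·S₀/(V·X) = 1690 × 685 / (369.0 × 2950) = 1.063 d⁻¹.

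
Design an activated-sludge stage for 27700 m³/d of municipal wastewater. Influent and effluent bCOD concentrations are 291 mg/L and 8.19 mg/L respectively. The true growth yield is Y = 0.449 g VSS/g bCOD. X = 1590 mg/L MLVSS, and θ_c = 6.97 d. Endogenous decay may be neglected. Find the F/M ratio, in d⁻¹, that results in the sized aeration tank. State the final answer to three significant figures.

V·X = Y·Q·ΔS·θ_c gives V = 0.449 × 27700 × (291 − 8.19) × 6.97 / 1590 = 15419 m³.
F/M = Q·S₀ / (V·X) = 27700 × 291 / (15419 × 1590) = 0.3288 g bCOD·(g VSS·d)⁻¹.

F/M ≈ 0.329 d⁻¹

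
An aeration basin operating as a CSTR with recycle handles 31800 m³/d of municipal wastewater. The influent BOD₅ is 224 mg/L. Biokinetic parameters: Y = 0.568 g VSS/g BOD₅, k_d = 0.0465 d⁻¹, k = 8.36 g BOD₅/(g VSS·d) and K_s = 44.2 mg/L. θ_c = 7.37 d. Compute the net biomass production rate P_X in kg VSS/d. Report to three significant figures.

P_X ≈ 2990 kg VSS/d

For a completely mixed reactor with recycle the Lawrence–McCarty relation gives S = K_s·(1 + k_d·θ_c) / [θ_c·(Y·k − k_d) − 1] = 44.2 × (1 + 0.0465 × 7.37) / [7.37 × (0.568 × 8.36 − 0.0465) − 1] = 59.35 / 33.65 = 1.763 mg/L.
Y_obs = Y / (1 + k_d θ_c) = 0.568 / (1 + 0.0465 × 7.37) = 0.568 / 1.343 = 0.4230.
ΔS = 224 − 1.76 = 222.2 mg/L, so the substrate removal rate is 31800 × 222.2/1000 = 7067 kg BOD₅/d.
So the net sludge growth is P_X = 0.4230 × 7067 = 2990 kg VSS/d.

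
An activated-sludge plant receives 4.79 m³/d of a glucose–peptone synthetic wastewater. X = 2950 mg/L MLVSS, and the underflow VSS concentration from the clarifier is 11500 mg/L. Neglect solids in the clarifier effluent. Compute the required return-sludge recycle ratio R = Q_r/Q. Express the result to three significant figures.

R ≈ 0.345

R = Q_r/Q = X/(X_r − X) = 2950 / (11500 − 2950) = 0.3450.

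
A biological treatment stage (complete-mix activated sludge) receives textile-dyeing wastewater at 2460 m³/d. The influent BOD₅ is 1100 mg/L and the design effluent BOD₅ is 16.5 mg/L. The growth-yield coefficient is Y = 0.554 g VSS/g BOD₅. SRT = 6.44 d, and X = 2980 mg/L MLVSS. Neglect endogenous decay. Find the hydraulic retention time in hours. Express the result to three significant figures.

V·X = Y·Q·ΔS·θ_c gives V = 0.554 × 2460 × (1100 − 16.5) × 6.44 / 2980 = 3191 m³.
τ = V/Q = 3191/2460 = 1.297 d, or 31.13 h.

τ ≈ 31.1 h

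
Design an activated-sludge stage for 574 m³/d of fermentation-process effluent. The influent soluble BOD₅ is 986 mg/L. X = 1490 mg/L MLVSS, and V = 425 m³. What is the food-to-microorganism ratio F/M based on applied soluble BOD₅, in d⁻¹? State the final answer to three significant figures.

Food-to-microorganism ratio F/M = Q S₀ / (V X) = 574 × 986 / (425.0 × 1490) = 0.8937 d⁻¹.

F/M ≈ 0.894 d⁻¹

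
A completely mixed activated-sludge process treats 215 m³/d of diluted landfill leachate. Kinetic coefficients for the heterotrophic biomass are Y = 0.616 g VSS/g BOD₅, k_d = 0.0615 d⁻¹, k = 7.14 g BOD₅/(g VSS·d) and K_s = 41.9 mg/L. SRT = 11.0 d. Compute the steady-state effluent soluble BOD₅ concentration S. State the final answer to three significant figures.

From the Monod/SRT balance for a CMAS, S = K_s·(1+k_d θ_c)/[θ_c·(Y k − k_d) − 1] = 41.9 × (1 + 0.0615 × 11.0) / [11.0 × (0.616 × 7.14 − 0.0615) − 1] = 70.25 / 46.70 = 1.504 mg/L.

S ≈ 1.50 mg/L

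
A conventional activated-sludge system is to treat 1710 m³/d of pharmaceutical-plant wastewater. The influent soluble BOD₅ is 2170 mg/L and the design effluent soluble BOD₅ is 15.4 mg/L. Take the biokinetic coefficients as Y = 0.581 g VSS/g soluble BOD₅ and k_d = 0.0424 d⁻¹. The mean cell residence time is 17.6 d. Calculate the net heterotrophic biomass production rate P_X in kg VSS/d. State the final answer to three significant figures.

P_X ≈ 1230 kg VSS/d

Observed yield with endogenous decay: Y_obs = Y / (1 + k_d·θ_c) = 0.581 / (1 + 0.0424 × 17.6) = 0.581 / 1.746 = 0.3327 g VSS/g soluble BOD₅.
Substrate removed = Q·(S₀ − S) = 1710 m³/d × (2170 − 15.4) g/m³ = 3.68×10^6 g/d = 3684 kg/d.
So the net sludge growth is P_X = 0.3327 × 3684 = 1226 kg VSS/d.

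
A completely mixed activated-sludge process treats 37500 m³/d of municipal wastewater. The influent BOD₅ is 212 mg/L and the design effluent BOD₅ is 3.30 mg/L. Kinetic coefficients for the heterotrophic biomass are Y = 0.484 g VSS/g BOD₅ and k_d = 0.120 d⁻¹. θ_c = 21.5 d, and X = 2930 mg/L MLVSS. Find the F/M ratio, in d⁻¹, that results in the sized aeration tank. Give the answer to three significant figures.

F/M ≈ 0.349 d⁻¹

Rearranging the biomass balance for a CMAS with decay, V = Y·Q·ΔS·θ_c / [X·(1+k_d θ_c)] = 0.484 × 37500 × (212 − 3.30) × 21.5 / [2930 × (1 + 0.120 × 21.5)] = 8.14×10^7 / 10489 = 7764 m³.
F/M = Q·S₀ / (V·X) = 37500 × 212 / (7764 × 2930) = 0.3495 g BOD₅·(g VSS·d)⁻¹.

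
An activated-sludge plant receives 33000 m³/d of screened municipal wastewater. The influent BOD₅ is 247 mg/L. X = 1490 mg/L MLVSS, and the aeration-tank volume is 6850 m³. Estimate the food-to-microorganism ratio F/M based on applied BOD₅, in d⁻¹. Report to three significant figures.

F/M ≈ 0.799 d⁻¹

Food-to-microorganism ratio F/M = Q S₀ / (V X) = 33000 × 247 / (6850 × 1490) = 0.7986 d⁻¹.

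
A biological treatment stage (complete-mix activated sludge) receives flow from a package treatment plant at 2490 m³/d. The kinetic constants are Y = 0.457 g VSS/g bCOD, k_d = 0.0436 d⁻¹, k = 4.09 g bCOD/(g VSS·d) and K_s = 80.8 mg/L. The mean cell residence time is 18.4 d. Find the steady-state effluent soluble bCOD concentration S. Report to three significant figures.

S ≈ 4.47 mg/L

For a completely mixed reactor with recycle the Lawrence–McCarty relation gives S = K_s·(1 + k_d·θ_c) / [θ_c·(Y·k − k_d) − 1] = 80.8 × (1 + 0.0436 × 18.4) / [18.4 × (0.457 × 4.09 − 0.0436) − 1] = 145.6 / 32.59 = 4.468 mg/L.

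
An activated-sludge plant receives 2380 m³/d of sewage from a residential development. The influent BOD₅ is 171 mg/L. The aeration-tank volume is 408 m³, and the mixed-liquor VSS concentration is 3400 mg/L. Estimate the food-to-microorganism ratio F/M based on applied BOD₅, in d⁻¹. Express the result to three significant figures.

F/M ≈ 0.293 d⁻¹

F/M = applied load / biomass = Q·S₀/(V·X) = 2380 × 171 / (408.0 × 3400) = 0.2934 d⁻¹.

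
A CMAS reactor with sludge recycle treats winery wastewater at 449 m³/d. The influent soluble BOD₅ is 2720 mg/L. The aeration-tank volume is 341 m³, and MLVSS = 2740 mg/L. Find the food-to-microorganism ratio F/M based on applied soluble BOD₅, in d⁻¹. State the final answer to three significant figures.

F/M ≈ 1.31 d⁻¹

F/M = Q·S₀ / (V·X) = 449 × 2720 / (341.0 × 2740) = 1.307 g soluble BOD₅·(g VSS·d)⁻¹.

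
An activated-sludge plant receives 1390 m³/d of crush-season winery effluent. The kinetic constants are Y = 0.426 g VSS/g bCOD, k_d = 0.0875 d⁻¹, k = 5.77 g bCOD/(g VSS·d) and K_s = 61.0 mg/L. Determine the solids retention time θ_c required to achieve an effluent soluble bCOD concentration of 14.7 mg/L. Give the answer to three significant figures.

θ_c ≈ 2.57 d

Specific growth rate at S = 14.7 mg/L: μ = YkS/(K_s+S) = 0.426·5.77·14.7/(61.0+14.7) = 0.4773 d⁻¹.
1/θ_c = 0.4773 − 0.0875 = 0.3898 d⁻¹, so θ_c = 2.565 d.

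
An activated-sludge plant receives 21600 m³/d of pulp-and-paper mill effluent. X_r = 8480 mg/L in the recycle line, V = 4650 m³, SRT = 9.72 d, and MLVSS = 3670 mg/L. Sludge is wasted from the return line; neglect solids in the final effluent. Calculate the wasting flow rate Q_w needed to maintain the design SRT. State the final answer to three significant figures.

Q_w ≈ 207 m³/d

Q_w = (V·X)/(θ_c X_r) = 4650 × 3670 / (9.72 × 8480) = 207.0 m³/d.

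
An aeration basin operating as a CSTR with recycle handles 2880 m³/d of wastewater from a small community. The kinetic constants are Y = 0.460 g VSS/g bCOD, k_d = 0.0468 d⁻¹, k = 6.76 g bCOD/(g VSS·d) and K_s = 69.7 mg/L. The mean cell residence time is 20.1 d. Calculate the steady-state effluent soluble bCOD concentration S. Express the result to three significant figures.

From the Monod/SRT balance for a CMAS, S = K_s·(1+k_d θ_c)/[θ_c·(Y k − k_d) − 1] = 69.7 × (1 + 0.0468 × 20.1) / [20.1 × (0.460 × 6.76 − 0.0468) − 1] = 135.3 / 60.56 = 2.233 mg/L.

S ≈ 2.23 mg/L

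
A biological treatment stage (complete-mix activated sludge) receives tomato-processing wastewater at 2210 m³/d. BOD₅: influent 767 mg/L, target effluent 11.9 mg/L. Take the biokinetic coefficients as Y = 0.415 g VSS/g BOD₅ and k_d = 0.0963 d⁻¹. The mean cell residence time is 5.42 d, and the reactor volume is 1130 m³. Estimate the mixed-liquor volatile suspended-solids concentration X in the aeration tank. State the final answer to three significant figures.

From V·X·(1 + k_d·θ_c) = Y·Q·(S₀ − S)·θ_c: X = 0.415 × 2210 × (767 − 11.9) × 5.42 / [1130 × (1 + 0.0963 × 5.42)] = 2183 mg/L.

X ≈ 2180 mg/L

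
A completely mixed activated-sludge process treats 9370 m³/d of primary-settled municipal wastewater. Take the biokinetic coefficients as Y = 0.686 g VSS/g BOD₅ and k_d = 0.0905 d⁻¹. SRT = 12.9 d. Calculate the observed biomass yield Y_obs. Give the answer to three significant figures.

Observed yield with endogenous decay: Y_obs = Y / (1 + k_d·θ_c) = 0.686 / (1 + 0.0905 × 12.9) = 0.686 / 2.167 = 0.3165 g VSS/g BOD₅.

Y_obs ≈ 0.317 g VSS/g BOD₅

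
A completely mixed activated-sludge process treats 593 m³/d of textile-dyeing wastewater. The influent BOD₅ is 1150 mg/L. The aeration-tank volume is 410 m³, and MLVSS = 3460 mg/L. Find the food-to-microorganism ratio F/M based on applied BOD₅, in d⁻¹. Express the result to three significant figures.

F/M ≈ 0.481 d⁻¹

F/M = Q·S₀ / (V·X) = 593 × 1150 / (410.0 × 3460) = 0.4807 g BOD₅·(g VSS·d)⁻¹.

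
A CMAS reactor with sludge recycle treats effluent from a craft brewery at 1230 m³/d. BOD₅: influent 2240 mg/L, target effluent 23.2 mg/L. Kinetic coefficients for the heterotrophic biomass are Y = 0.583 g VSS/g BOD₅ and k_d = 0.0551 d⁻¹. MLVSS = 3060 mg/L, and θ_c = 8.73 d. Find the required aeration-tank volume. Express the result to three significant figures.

V ≈ 3060 m³

From the SRT design equation V = Y Q (S₀−S) θ_c / [X (1 + k_d θ_c)] = 0.583 × 1230 × (2240 − 23.2) × 8.73 / [3060 × (1 + 0.0551 × 8.73)] = 1.39×10^7 / 4532 = 3062 m³.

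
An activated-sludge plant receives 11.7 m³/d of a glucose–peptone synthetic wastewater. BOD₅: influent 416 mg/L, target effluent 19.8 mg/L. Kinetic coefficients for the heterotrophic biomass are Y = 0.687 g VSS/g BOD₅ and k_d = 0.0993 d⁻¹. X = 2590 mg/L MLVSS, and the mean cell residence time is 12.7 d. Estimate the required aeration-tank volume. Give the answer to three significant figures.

From the SRT design equation V = Y Q (S₀−S) θ_c / [X (1 + k_d θ_c)] = 0.687 × 11.7 × (416 − 19.8) × 12.7 / [2590 × (1 + 0.0993 × 12.7)] = 4.04×10^4 / 5856 = 6.906 m³.

V ≈ 6.91 m³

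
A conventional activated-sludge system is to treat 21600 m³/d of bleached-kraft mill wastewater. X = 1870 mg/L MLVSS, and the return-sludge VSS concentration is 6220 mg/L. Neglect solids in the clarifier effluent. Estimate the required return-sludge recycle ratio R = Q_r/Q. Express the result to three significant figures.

Solids balance on the clarifier gives (1+R)X = R·X_r, so R = X/(X_r − X) = 1870 / (6220 − 1870) = 0.4299.

R ≈ 0.430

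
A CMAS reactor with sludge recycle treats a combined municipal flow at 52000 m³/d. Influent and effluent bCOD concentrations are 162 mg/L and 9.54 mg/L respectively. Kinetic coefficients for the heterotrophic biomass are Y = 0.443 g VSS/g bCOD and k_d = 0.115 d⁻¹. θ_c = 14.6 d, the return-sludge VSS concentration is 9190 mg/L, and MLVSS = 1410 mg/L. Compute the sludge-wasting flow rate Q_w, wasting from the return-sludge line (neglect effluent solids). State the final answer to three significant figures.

Rearranging the biomass balance for a CMAS with decay, V = Y·Q·ΔS·θ_c / [X·(1+k_d θ_c)] = 0.443 × 52000 × (162 − 9.54) × 14.6 / [1410 × (1 + 0.115 × 14.6)] = 5.13×10^7 / 3777 = 13575 m³.
Wasting from the return line (neglecting effluent solids): Q_w = V·X / (θ_c·X_r) = 13575 × 1410 / (14.6 × 9190) = 142.7 m³/d.

Q_w ≈ 143 m³/d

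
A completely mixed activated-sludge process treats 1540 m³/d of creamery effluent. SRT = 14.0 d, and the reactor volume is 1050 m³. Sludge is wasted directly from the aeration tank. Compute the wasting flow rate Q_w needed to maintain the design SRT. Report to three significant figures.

Wasting from the aeration tank: Q_w = V / θ_c = 1050 / 14.0 = 75.00 m³/d.

Q_w ≈ 75.0 m³/d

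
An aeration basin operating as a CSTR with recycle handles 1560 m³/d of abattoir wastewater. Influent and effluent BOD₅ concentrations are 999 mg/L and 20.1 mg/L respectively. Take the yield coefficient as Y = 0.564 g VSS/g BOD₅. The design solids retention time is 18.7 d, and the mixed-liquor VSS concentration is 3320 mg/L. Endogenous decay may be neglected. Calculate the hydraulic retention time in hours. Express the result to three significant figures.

Biomass mass balance (decay neglected): V·X = Y·Q·(S₀ − S)·θ_c, so V = 0.564 × 1560 × (999 − 20.1) × 18.7 / 3320 = 4851 m³.
Hydraulic retention time τ = V/Q = 4851 / 1560 = 3.110 d = 74.63 h.

τ ≈ 74.6 h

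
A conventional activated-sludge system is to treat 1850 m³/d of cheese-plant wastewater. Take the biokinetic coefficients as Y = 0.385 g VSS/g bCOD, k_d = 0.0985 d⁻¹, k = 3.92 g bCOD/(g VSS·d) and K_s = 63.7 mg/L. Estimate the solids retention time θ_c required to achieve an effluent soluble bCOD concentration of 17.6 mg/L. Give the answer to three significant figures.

θ_c ≈ 4.38 d

At the target effluent, Y k S/(K_s+S) = 0.385×3.92×17.6/81.30 = 0.3267 d⁻¹.
θ_c = 1/(μ − k_d) = 1/(0.3267 − 0.0985) = 1/0.2282 = 4.382 d.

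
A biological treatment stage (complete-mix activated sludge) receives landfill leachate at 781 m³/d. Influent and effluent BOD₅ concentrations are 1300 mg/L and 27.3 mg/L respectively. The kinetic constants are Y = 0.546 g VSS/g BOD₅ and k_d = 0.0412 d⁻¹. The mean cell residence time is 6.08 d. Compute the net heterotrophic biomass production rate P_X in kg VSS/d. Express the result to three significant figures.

P_X ≈ 434 kg VSS/d

The observed yield is Y_obs = Y/(1 + k_d·θ_c) = 0.546 / (1 + 0.0412 × 6.08) = 0.546 / 1.250 = 0.4366 g VSS per g BOD₅ removed.
Substrate removed = Q·(S₀ − S) = 781 m³/d × (1300 − 27.3) g/m³ = 9.94×10^5 g/d = 994.0 kg/d.
P_X = Y_obs · Q(S₀ − S) = 0.4366 × 994.0 = 434.0 kg VSS/d.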